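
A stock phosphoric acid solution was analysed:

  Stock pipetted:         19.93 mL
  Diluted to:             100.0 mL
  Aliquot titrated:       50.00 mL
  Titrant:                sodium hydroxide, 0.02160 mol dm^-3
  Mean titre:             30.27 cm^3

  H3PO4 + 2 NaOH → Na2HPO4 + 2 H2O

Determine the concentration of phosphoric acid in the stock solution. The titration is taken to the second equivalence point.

n(NaOH) = 0.03027 × 0.02160 = 6.538 × 10^-4 mol
From the 1:2 ratio, n(H3PO4) in the aliquot = 1/2 × 6.538 × 10^-4 = 3.269 × 10^-4 mol
[H3PO4]_dilute = 3.269 × 10^-4 / 0.05000 = 0.006538 mol/L
Dilution factor = 100.0 / 19.93 = 5.018
[H3PO4]_stock = 0.006538 × 5.018 = 0.03281 mol/L

0.03281 mol/L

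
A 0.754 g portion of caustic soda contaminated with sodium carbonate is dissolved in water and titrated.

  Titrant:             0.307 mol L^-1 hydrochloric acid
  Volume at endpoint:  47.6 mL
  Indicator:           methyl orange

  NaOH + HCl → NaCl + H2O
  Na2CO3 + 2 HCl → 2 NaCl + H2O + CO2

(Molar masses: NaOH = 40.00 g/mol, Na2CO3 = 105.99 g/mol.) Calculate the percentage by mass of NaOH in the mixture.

8.34 %

n(HCl) = 0.0476 × 0.307 = 0.0146 mol
Let x = n(NaOH), y = n(Na2CO3).
Titrant: 1x + 2y = 0.0146;  mass: 40.00x + 105.99y = 0.754
Solving, x = 1.57 × 10^-3 mol, y = 6.52 × 10^-3 mol
mass of NaOH = 1.57 × 10^-3 × 40.00 = 0.0629 g
% NaOH = 0.0629 / 0.754 × 100 = 8.34 %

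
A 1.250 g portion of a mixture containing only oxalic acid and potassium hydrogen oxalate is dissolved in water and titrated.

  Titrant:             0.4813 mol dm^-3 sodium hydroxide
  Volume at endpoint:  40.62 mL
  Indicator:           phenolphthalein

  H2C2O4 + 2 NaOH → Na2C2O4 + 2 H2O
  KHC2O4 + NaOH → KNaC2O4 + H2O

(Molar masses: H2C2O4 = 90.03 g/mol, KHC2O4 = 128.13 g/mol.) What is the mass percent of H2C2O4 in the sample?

n(NaOH) = 0.04062 × 0.4813 = 0.01955 mol
Let x = n(H2C2O4), y = n(KHC2O4).
Titrant: 2x + 1y = 0.01955;  mass: 90.03x + 128.13y = 1.250
Solving, x = 7.550 × 10^-3 mol, y = 4.451 × 10^-3 mol
mass of H2C2O4 = 7.550 × 10^-3 × 90.03 = 0.6797 g
% H2C2O4 = 0.6797 / 1.250 × 100 = 54.38 %

54.38 %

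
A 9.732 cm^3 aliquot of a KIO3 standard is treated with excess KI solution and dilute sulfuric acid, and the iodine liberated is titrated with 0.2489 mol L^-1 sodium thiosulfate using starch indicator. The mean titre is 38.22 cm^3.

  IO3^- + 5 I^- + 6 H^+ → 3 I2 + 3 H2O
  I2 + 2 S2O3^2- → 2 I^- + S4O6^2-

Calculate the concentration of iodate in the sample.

0.1629 mol/L

n(S2O3^2-) = 0.03822 × 0.2489 = 9.513 × 10^-3 mol
n(I2) = n(S2O3^2-)/2 = 4.756 × 10^-3 mol
From the 1:3 ratio, n(IO3^-) in the aliquot = 1/3 × 4.756 × 10^-3 = 1.585 × 10^-3 mol
[IO3^-] = 1.585 × 10^-3 / 0.009732 = 0.1629 mol/L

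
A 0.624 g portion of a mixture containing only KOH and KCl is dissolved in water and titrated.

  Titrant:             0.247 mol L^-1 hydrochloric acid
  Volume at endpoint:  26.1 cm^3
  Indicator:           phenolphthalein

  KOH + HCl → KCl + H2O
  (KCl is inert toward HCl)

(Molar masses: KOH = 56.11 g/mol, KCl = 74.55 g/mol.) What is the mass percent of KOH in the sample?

58.0 %

n(HCl) = 0.0261 × 0.247 = 6.45 × 10^-3 mol
Let x = n(KOH), y = n(KCl).
Titrant: 1x = 6.45 × 10^-3;  mass: 56.11x + 74.55y = 0.624
Solving, x = 6.45 × 10^-3 mol, y = 3.52 × 10^-3 mol
mass of KOH = 6.45 × 10^-3 × 56.11 = 0.362 g
% KOH = 0.362 / 0.624 × 100 = 58.0 %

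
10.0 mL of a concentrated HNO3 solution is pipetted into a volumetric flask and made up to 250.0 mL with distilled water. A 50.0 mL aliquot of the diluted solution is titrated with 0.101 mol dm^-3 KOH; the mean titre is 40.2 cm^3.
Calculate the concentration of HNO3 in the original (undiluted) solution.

HNO3 + KOH → KNO3 + H2O
n(KOH) = 0.0402 × 0.101 = 4.06 × 10^-3 mol
n(HNO3) in the aliquot = 4.06 × 10^-3 mol (1:1 ratio)
[HNO3]_dilute = 4.06 × 10^-3 / 0.0500 = 0.0812 mol/L
Dilution factor = 250.0 / 10.0 = 25.00
[HNO3]_stock = 0.0812 × 25.00 = 2.03 mol/L

2.03 mol/L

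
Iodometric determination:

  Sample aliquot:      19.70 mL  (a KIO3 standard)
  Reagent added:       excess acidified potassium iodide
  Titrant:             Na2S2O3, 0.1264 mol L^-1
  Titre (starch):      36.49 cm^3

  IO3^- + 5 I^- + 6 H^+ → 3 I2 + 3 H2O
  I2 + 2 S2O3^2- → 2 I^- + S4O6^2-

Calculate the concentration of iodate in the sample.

0.03902 mol/L

n(S2O3^2-) = 0.03649 × 0.1264 = 4.612 × 10^-3 mol
n(I2) = n(S2O3^2-)/2 = 2.306 × 10^-3 mol
From the 1:3 ratio, n(IO3^-) in the aliquot = 1/3 × 2.306 × 10^-3 = 7.687 × 10^-4 mol
[IO3^-] = 7.687 × 10^-4 / 0.01970 = 0.03902 mol/L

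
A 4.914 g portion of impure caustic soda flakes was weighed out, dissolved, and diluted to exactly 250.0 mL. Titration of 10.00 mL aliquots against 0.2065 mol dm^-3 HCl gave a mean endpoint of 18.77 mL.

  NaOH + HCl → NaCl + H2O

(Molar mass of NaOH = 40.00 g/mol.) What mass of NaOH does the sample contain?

n(HCl) per titration = 0.01877 × 0.2065 = 3.876 × 10^-3 mol
n(NaOH) in each aliquot = 3.876 × 10^-3 mol (1:1 ratio)
n(NaOH) in the whole flask = 3.876 × 10^-3 × 250.0/10.00 = 0.09690 mol
mass of NaOH = 0.09690 × 40.00 = 3.876 g

3.876 g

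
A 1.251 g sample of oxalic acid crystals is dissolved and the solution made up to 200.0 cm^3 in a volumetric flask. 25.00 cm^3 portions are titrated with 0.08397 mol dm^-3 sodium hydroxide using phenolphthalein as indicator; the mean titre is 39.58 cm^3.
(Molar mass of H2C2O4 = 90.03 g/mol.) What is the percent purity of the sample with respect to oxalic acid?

H2C2O4 + 2 NaOH → Na2C2O4 + 2 H2O
n(NaOH) per titration = 0.03958 × 0.08397 = 3.324 × 10^-3 mol
From the 1:2 ratio, n(H2C2O4) in each aliquot = 1/2 × 3.324 × 10^-3 = 1.662 × 10^-3 mol
n(H2C2O4) in the whole flask = 1.662 × 10^-3 × 200.0/25.00 = 0.01329 mol
mass of H2C2O4 = 0.01329 × 90.03 = 1.197 g
% H2C2O4 = 1.197 / 1.251 × 100 = 95.67 %

95.67 %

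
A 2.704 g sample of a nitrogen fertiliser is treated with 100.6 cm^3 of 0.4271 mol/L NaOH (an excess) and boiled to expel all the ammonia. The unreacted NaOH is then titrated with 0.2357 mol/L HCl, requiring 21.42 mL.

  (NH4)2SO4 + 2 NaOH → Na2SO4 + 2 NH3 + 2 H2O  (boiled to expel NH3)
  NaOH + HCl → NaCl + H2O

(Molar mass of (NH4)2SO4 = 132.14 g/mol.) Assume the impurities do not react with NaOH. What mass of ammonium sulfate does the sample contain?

2.505 g

n(NaOH) added = 0.1006 × 0.4271 = 0.04297 mol
n(HCl) used in back-titration = 0.02142 × 0.2357 = 5.049 × 10^-3 mol
n(NaOH) left over = 5.049 × 10^-3 mol (1:1 ratio)
n(NaOH) consumed by analyte = 0.04297 − 5.049 × 10^-3 = 0.03792 mol
From the 1:2 ratio, n((NH4)2SO4) = 1/2 × 0.03792 = 0.01896 mol
mass of (NH4)2SO4 = 0.01896 × 132.14 = 2.505 g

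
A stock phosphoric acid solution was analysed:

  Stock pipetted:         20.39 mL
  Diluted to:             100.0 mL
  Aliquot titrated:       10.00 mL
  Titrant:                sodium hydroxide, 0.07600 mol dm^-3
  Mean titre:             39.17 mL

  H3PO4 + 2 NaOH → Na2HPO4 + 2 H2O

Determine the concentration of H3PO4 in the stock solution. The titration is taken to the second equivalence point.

n(NaOH) = 0.03917 × 0.07600 = 2.977 × 10^-3 mol
From the 1:2 ratio, n(H3PO4) in the aliquot = 1/2 × 2.977 × 10^-3 = 1.488 × 10^-3 mol
[H3PO4]_dilute = 1.488 × 10^-3 / 0.01000 = 0.1488 mol/L
Dilution factor = 100.0 / 20.39 = 4.904
[H3PO4]_stock = 0.1488 × 4.904 = 0.7300 mol/L

0.7300 mol/L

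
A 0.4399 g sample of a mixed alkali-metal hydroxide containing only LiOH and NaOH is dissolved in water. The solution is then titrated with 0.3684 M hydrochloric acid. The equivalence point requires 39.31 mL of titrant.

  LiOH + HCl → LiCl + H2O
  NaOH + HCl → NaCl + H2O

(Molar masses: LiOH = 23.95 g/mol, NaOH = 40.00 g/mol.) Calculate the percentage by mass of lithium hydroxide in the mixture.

n(HCl) = 0.03931 × 0.3684 = 0.01448 mol
Let x = n(LiOH), y = n(NaOH).
Titrant: 1x + 1y = 0.01448;  mass: 23.95x + 40.00y = 0.4399
Solving, x = 8.684 × 10^-3 mol, y = 5.798 × 10^-3 mol
mass of LiOH = 8.684 × 10^-3 × 23.95 = 0.2080 g
% LiOH = 0.2080 / 0.4399 × 100 = 47.28 %

47.28 %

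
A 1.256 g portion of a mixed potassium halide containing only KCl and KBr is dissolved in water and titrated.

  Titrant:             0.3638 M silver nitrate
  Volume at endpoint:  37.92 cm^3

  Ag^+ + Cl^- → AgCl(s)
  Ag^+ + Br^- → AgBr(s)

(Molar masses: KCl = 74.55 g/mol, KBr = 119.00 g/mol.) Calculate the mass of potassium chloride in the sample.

0.6468 g

n(AgNO3) = 0.03792 × 0.3638 = 0.01380 mol
Let x = n(KCl), y = n(KBr).
Titrant: 1x + 1y = 0.01380;  mass: 74.55x + 119.00y = 1.256
Solving, x = 8.676 × 10^-3 mol, y = 5.119 × 10^-3 mol
mass of KCl = 8.676 × 10^-3 × 74.55 = 0.6468 g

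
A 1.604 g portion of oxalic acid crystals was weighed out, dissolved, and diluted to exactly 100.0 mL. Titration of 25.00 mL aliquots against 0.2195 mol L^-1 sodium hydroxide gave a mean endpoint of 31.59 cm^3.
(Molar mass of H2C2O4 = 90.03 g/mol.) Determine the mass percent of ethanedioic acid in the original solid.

H2C2O4 + 2 NaOH → Na2C2O4 + 2 H2O
n(NaOH) per titration = 0.03159 × 0.2195 = 6.934 × 10^-3 mol
From the 1:2 ratio, n(H2C2O4) in each aliquot = 1/2 × 6.934 × 10^-3 = 3.467 × 10^-3 mol
n(H2C2O4) in the whole flask = 3.467 × 10^-3 × 100.0/25.00 = 0.01387 mol
mass of H2C2O4 = 0.01387 × 90.03 = 1.249 g
% H2C2O4 = 1.249 / 1.604 × 100 = 77.84 %

77.84 %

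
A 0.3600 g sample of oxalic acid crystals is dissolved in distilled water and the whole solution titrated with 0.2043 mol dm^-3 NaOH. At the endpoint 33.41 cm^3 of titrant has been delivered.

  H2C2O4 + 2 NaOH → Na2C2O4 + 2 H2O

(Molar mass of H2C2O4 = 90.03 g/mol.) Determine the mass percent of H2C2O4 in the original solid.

85.35 %

n(NaOH) = 0.03341 L × 0.2043 mol/L = 6.826 × 10^-3 mol
From the 1:2 ratio, n(H2C2O4) = 1/2 × 6.826 × 10^-3 = 3.413 × 10^-3 mol
mass of H2C2O4 = 3.413 × 10^-3 × 90.03 g/mol = 0.3073 g
% H2C2O4 = 0.3073 / 0.3600 × 100 = 85.35 %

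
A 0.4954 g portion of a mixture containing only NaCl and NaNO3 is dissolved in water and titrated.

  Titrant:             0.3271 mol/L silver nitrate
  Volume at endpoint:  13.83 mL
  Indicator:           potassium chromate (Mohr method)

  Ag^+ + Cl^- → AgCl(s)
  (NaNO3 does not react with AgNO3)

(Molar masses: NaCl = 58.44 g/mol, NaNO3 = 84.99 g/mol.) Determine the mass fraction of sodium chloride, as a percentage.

n(AgNO3) = 0.01383 × 0.3271 = 4.524 × 10^-3 mol
Let x = n(NaCl), y = n(NaNO3).
Titrant: 1x = 4.524 × 10^-3;  mass: 58.44x + 84.99y = 0.4954
Solving, x = 4.524 × 10^-3 mol, y = 2.718 × 10^-3 mol
mass of NaCl = 4.524 × 10^-3 × 58.44 = 0.2644 g
% NaCl = 0.2644 / 0.4954 × 100 = 53.37 %

53.37 %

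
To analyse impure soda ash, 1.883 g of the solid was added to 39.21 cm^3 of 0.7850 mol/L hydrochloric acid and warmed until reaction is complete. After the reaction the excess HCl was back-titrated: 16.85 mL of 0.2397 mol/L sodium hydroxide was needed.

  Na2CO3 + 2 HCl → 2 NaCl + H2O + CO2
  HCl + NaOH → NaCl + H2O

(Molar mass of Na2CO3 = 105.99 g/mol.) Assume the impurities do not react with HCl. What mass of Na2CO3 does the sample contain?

n(HCl) added = 0.03921 × 0.7850 = 0.03078 mol
n(NaOH) used in back-titration = 0.01685 × 0.2397 = 4.039 × 10^-3 mol
n(HCl) left over = 4.039 × 10^-3 mol (1:1 ratio)
n(HCl) consumed by analyte = 0.03078 − 4.039 × 10^-3 = 0.02674 mol
From the 1:2 ratio, n(Na2CO3) = 1/2 × 0.02674 = 0.01337 mol
mass of Na2CO3 = 0.01337 × 105.99 = 1.417 g

1.417 g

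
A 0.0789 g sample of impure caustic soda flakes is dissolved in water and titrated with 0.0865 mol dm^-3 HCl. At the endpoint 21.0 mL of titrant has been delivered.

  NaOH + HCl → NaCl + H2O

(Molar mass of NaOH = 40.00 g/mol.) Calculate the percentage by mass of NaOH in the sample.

n(HCl) = 0.0210 L × 0.0865 mol/L = 1.82 × 10^-3 mol
n(NaOH) = 1.82 × 10^-3 mol (1:1 ratio)
mass of NaOH = 1.82 × 10^-3 × 40.00 g/mol = 0.0727 g
% NaOH = 0.0727 / 0.0789 × 100 = 92.1 %

92.1 %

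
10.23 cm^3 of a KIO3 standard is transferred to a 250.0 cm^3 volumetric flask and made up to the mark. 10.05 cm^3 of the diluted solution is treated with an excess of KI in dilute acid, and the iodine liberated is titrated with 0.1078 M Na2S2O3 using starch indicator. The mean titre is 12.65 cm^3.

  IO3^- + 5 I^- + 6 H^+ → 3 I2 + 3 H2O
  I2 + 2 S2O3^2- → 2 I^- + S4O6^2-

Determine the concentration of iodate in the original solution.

n(S2O3^2-) = 0.01265 × 0.1078 = 1.364 × 10^-3 mol
n(I2) = n(S2O3^2-)/2 = 6.818 × 10^-4 mol
From the 1:3 ratio, n(IO3^-) in the aliquot = 1/3 × 6.818 × 10^-4 = 2.273 × 10^-4 mol
[IO3^-]_dilute = 2.273 × 10^-4 / 0.01005 = 0.02261 mol/L
[IO3^-]_original = 0.02261 × 250.0/10.23 = 0.5527 mol/L

0.5527 M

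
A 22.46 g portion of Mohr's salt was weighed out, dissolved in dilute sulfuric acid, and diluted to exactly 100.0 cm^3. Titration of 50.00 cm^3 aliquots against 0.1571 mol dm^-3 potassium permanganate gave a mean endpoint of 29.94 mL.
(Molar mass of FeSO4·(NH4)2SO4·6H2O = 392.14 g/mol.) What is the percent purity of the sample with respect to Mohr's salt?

MnO4^- + 5 Fe^2+ + 8 H^+ → Mn^2+ + 5 Fe^3+ + 4 H2O
n(KMnO4) per titration = 0.02994 × 0.1571 = 4.704 × 10^-3 mol
From the 5:1 ratio, n(FeSO4·(NH4)2SO4·6H2O) in each aliquot = 5/1 × 4.704 × 10^-3 = 0.02352 mol
n(FeSO4·(NH4)2SO4·6H2O) in the whole flask = 0.02352 × 100.0/50.00 = 0.04704 mol
mass of FeSO4·(NH4)2SO4·6H2O = 0.04704 × 392.14 = 18.44 g
% FeSO4·(NH4)2SO4·6H2O = 18.44 / 22.46 × 100 = 82.12 %

82.12 %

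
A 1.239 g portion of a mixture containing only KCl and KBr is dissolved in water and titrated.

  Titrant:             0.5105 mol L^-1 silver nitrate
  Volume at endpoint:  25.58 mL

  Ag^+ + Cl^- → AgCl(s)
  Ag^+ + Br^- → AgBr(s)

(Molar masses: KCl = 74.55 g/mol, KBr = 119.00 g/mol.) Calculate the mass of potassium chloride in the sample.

n(AgNO3) = 0.02558 × 0.5105 = 0.01306 mol
Let x = n(KCl), y = n(KBr).
Titrant: 1x + 1y = 0.01306;  mass: 74.55x + 119.00y = 1.239
Solving, x = 7.086 × 10^-3 mol, y = 5.973 × 10^-3 mol
mass of KCl = 7.086 × 10^-3 × 74.55 = 0.5283 g

0.5283 g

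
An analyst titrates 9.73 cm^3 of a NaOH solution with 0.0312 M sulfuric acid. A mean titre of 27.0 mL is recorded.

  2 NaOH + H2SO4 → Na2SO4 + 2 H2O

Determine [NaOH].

n(H2SO4) = 0.0270 L × 0.0312 mol/L = 8.42 × 10^-4 mol
From the 2:1 mole ratio, n(NaOH) = 2/1 × 8.42 × 10^-4 = 1.68 × 10^-3 mol
[NaOH] = 1.68 × 10^-3 mol / 0.00973 L = 0.173 mol/L

0.173 M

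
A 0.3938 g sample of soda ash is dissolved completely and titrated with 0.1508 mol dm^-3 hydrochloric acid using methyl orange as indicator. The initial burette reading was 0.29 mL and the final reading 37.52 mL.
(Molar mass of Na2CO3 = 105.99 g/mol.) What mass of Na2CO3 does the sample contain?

Na2CO3 + 2 HCl → 2 NaCl + H2O + CO2
n(HCl) = 0.03723 L × 0.1508 mol/L = 5.614 × 10^-3 mol
From the 1:2 ratio, n(Na2CO3) = 1/2 × 5.614 × 10^-3 = 2.807 × 10^-3 mol
mass of Na2CO3 = 2.807 × 10^-3 × 105.99 g/mol = 0.2975 g

0.2975 g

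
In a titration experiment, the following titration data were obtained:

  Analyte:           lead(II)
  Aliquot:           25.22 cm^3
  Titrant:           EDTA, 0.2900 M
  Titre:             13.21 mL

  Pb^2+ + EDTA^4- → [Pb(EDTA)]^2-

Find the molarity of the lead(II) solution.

0.1519 M

n(EDTA) = 0.01321 L × 0.2900 mol/L = 3.831 × 10^-3 mol
n(Pb2+) = 3.831 × 10^-3 mol (1:1 mole ratio)
[Pb2+] = 3.831 × 10^-3 mol / 0.02522 L = 0.1519 mol/L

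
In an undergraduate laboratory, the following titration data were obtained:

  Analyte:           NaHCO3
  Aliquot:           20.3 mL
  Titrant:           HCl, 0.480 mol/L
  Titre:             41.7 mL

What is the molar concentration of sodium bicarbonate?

0.986 mol/L

NaHCO3 + HCl → NaCl + H2O + CO2
n(HCl) = 0.0417 L × 0.480 mol/L = 0.0200 mol
n(NaHCO3) = 0.0200 mol (1:1 mole ratio)
[NaHCO3] = 0.0200 mol / 0.0203 L = 0.986 mol/L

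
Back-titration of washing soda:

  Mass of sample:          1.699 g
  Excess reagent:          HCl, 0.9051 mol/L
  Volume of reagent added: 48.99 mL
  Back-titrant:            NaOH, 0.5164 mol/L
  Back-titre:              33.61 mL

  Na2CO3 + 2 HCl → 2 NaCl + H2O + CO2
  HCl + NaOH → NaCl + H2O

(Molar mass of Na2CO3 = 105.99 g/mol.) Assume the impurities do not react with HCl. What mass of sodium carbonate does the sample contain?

n(HCl) added = 0.04899 × 0.9051 = 0.04434 mol
n(NaOH) used in back-titration = 0.03361 × 0.5164 = 0.01736 mol
n(HCl) left over = 0.01736 mol (1:1 ratio)
n(HCl) consumed by analyte = 0.04434 − 0.01736 = 0.02698 mol
From the 1:2 ratio, n(Na2CO3) = 1/2 × 0.02698 = 0.01349 mol
mass of Na2CO3 = 0.01349 × 105.99 = 1.430 g

1.430 g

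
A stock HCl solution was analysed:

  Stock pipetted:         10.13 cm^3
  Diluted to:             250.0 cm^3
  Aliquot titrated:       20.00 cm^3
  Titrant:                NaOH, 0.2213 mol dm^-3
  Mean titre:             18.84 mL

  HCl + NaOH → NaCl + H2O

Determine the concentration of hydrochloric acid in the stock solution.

5.145 mol/L

n(NaOH) = 0.01884 × 0.2213 = 4.169 × 10^-3 mol
n(HCl) in the aliquot = 4.169 × 10^-3 mol (1:1 ratio)
[HCl]_dilute = 4.169 × 10^-3 / 0.02000 = 0.2085 mol/L
Dilution factor = 250.0 / 10.13 = 24.68
[HCl]_stock = 0.2085 × 24.68 = 5.145 mol/L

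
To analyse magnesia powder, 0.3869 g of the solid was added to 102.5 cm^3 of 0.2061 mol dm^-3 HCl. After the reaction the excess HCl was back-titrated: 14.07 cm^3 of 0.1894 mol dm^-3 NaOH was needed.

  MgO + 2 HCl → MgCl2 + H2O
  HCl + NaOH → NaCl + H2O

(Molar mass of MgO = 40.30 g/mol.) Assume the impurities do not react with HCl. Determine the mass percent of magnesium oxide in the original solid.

n(HCl) added = 0.1025 × 0.2061 = 0.02113 mol
n(NaOH) used in back-titration = 0.01407 × 0.1894 = 2.665 × 10^-3 mol
n(HCl) left over = 2.665 × 10^-3 mol (1:1 ratio)
n(HCl) consumed by analyte = 0.02113 − 2.665 × 10^-3 = 0.01846 mol
From the 1:2 ratio, n(MgO) = 1/2 × 0.01846 = 9.230 × 10^-3 mol
mass of MgO = 9.230 × 10^-3 × 40.30 = 0.3720 g
% MgO = 0.3720 / 0.3869 × 100 = 96.14 %

96.14 %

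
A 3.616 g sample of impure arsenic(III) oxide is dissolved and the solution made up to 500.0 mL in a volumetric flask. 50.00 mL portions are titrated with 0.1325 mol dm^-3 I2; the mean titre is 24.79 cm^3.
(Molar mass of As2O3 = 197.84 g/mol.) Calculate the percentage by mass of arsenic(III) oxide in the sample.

As2O3 + 2 I2 + 2 H2O → As2O5 + 4 HI
n(I2) per titration = 0.02479 × 0.1325 = 3.285 × 10^-3 mol
From the 1:2 ratio, n(As2O3) in each aliquot = 1/2 × 3.285 × 10^-3 = 1.642 × 10^-3 mol
n(As2O3) in the whole flask = 1.642 × 10^-3 × 500.0/50.00 = 0.01642 mol
mass of As2O3 = 0.01642 × 197.84 = 3.249 g
% As2O3 = 3.249 / 3.616 × 100 = 89.86 %

89.86 %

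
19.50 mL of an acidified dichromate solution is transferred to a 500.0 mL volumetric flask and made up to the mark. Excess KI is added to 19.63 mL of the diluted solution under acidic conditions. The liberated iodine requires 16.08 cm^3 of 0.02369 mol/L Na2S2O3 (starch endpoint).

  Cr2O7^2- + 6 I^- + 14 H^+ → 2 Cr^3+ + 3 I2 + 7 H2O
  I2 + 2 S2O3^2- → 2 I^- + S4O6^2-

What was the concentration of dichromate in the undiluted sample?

n(S2O3^2-) = 0.01608 × 0.02369 = 3.809 × 10^-4 mol
n(I2) = n(S2O3^2-)/2 = 1.905 × 10^-4 mol
From the 1:3 ratio, n(Cr2O7^2-) in the aliquot = 1/3 × 1.905 × 10^-4 = 6.349 × 10^-5 mol
[Cr2O7^2-]_dilute = 6.349 × 10^-5 / 0.01963 = 0.003234 mol/L
[Cr2O7^2-]_original = 0.003234 × 500.0/19.50 = 0.08293 mol/L

0.08293 mol/L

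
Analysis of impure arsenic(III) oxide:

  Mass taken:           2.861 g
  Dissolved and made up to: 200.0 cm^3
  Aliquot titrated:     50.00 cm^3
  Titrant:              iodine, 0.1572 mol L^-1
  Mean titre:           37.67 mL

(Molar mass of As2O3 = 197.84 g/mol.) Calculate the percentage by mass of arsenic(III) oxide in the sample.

As2O3 + 2 I2 + 2 H2O → As2O5 + 4 HI
n(I2) per titration = 0.03767 × 0.1572 = 5.922 × 10^-3 mol
From the 1:2 ratio, n(As2O3) in each aliquot = 1/2 × 5.922 × 10^-3 = 2.961 × 10^-3 mol
n(As2O3) in the whole flask = 2.961 × 10^-3 × 200.0/50.00 = 0.01184 mol
mass of As2O3 = 0.01184 × 197.84 = 2.343 g
% As2O3 = 2.343 / 2.861 × 100 = 81.90 %

81.90 %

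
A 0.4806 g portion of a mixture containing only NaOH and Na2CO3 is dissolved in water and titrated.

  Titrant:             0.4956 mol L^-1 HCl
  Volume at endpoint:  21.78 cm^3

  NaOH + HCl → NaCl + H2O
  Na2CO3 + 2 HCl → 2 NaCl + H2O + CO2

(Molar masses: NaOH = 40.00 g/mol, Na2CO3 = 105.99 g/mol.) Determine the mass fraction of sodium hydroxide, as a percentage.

58.56 %

n(HCl) = 0.02178 × 0.4956 = 0.01079 mol
Let x = n(NaOH), y = n(Na2CO3).
Titrant: 1x + 2y = 0.01079;  mass: 40.00x + 105.99y = 0.4806
Solving, x = 7.036 × 10^-3 mol, y = 1.879 × 10^-3 mol
mass of NaOH = 7.036 × 10^-3 × 40.00 = 0.2815 g
% NaOH = 0.2815 / 0.4806 × 100 = 58.56 %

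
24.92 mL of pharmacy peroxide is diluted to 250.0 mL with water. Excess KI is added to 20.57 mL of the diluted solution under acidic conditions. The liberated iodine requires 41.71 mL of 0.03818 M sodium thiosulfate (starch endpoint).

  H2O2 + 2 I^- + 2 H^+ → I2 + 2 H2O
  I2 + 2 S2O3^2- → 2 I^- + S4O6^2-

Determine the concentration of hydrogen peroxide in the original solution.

0.3883 M

n(S2O3^2-) = 0.04171 × 0.03818 = 1.592 × 10^-3 mol
n(I2) = n(S2O3^2-)/2 = 7.962 × 10^-4 mol
n(H2O2) in the aliquot = 7.962 × 10^-4 mol (1:1 ratio)
[H2O2]_dilute = 7.962 × 10^-4 / 0.02057 = 0.03871 mol/L
[H2O2]_original = 0.03871 × 250.0/24.92 = 0.3883 mol/L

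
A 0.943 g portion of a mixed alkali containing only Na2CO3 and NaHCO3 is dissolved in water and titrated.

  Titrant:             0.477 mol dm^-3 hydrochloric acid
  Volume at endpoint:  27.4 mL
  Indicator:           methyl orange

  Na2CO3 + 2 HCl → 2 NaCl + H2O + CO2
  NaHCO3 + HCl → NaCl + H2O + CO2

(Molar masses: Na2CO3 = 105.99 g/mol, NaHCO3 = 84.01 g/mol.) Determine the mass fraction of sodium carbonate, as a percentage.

n(HCl) = 0.0274 × 0.477 = 0.0131 mol
Let x = n(Na2CO3), y = n(NaHCO3).
Titrant: 2x + 1y = 0.0131;  mass: 105.99x + 84.01y = 0.943
Solving, x = 2.50 × 10^-3 mol, y = 8.07 × 10^-3 mol
mass of Na2CO3 = 2.50 × 10^-3 × 105.99 = 0.265 g
% Na2CO3 = 0.265 / 0.943 × 100 = 28.1 %

28.1 %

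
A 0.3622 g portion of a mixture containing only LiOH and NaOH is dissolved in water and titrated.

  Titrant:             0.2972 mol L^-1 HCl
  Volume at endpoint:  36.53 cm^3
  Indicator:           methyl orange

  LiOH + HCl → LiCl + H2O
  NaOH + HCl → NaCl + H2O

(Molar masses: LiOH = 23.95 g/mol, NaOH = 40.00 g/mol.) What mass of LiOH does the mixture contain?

0.1075 g

n(HCl) = 0.03653 × 0.2972 = 0.01086 mol
Let x = n(LiOH), y = n(NaOH).
Titrant: 1x + 1y = 0.01086;  mass: 23.95x + 40.00y = 0.3622
Solving, x = 4.490 × 10^-3 mol, y = 6.366 × 10^-3 mol
mass of LiOH = 4.490 × 10^-3 × 23.95 = 0.1075 g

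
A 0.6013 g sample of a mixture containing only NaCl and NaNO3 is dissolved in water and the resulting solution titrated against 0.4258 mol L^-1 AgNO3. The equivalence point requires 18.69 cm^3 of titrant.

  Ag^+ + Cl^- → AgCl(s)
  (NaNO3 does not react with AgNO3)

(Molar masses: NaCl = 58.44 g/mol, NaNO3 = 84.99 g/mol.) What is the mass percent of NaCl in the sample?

n(AgNO3) = 0.01869 × 0.4258 = 7.958 × 10^-3 mol
Let x = n(NaCl), y = n(NaNO3).
Titrant: 1x = 7.958 × 10^-3;  mass: 58.44x + 84.99y = 0.6013
Solving, x = 7.958 × 10^-3 mol, y = 1.603 × 10^-3 mol
mass of NaCl = 7.958 × 10^-3 × 58.44 = 0.4651 g
% NaCl = 0.4651 / 0.6013 × 100 = 77.35 %

77.35 %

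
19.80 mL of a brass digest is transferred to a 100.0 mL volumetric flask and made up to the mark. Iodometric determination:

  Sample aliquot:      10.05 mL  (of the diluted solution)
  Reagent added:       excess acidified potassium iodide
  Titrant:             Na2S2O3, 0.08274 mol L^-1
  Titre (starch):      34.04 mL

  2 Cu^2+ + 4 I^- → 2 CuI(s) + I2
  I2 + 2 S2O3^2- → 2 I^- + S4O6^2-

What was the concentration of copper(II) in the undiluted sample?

1.415 mol/L

n(S2O3^2-) = 0.03404 × 0.08274 = 2.816 × 10^-3 mol
n(I2) = n(S2O3^2-)/2 = 1.408 × 10^-3 mol
From the 2:1 ratio, n(Cu2+) in the aliquot = 2/1 × 1.408 × 10^-3 = 2.816 × 10^-3 mol
[Cu2+]_dilute = 2.816 × 10^-3 / 0.01005 = 0.2802 mol/L
[Cu2+]_original = 0.2802 × 100.0/19.80 = 1.415 mol/L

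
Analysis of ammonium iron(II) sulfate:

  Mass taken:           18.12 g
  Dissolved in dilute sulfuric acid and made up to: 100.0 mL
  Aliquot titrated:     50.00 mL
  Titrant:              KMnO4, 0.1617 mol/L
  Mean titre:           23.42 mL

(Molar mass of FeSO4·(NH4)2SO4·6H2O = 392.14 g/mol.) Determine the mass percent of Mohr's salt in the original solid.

81.96 %

MnO4^- + 5 Fe^2+ + 8 H^+ → Mn^2+ + 5 Fe^3+ + 4 H2O
n(KMnO4) per titration = 0.02342 × 0.1617 = 3.787 × 10^-3 mol
From the 5:1 ratio, n(FeSO4·(NH4)2SO4·6H2O) in each aliquot = 5/1 × 3.787 × 10^-3 = 0.01894 mol
n(FeSO4·(NH4)2SO4·6H2O) in the whole flask = 0.01894 × 100.0/50.00 = 0.03787 mol
mass of FeSO4·(NH4)2SO4·6H2O = 0.03787 × 392.14 = 14.85 g
% FeSO4·(NH4)2SO4·6H2O = 14.85 / 18.12 × 100 = 81.96 %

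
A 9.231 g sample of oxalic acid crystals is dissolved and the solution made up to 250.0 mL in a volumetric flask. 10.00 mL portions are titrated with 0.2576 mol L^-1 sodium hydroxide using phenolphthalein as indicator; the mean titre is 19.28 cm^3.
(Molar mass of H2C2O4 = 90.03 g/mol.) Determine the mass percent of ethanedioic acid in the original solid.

60.55 %

H2C2O4 + 2 NaOH → Na2C2O4 + 2 H2O
n(NaOH) per titration = 0.01928 × 0.2576 = 4.967 × 10^-3 mol
From the 1:2 ratio, n(H2C2O4) in each aliquot = 1/2 × 4.967 × 10^-3 = 2.483 × 10^-3 mol
n(H2C2O4) in the whole flask = 2.483 × 10^-3 × 250.0/10.00 = 0.06208 mol
mass of H2C2O4 = 0.06208 × 90.03 = 5.589 g
% H2C2O4 = 5.589 / 9.231 × 100 = 60.55 %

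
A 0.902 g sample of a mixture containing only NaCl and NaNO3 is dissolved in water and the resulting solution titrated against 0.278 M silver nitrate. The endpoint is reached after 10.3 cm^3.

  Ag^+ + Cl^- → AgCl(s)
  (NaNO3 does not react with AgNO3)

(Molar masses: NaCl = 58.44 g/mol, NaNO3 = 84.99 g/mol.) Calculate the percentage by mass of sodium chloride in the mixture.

18.6 %

n(AgNO3) = 0.0103 × 0.278 = 2.86 × 10^-3 mol
Let x = n(NaCl), y = n(NaNO3).
Titrant: 1x = 2.86 × 10^-3;  mass: 58.44x + 84.99y = 0.902
Solving, x = 2.86 × 10^-3 mol, y = 8.64 × 10^-3 mol
mass of NaCl = 2.86 × 10^-3 × 58.44 = 0.167 g
% NaCl = 0.167 / 0.902 × 100 = 18.6 %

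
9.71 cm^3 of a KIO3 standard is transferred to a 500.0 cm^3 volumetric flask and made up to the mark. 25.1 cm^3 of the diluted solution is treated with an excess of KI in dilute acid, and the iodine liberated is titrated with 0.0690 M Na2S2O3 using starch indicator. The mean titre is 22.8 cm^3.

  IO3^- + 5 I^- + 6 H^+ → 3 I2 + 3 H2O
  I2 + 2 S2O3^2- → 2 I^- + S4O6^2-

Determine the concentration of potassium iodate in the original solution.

0.538 M

n(S2O3^2-) = 0.0228 × 0.0690 = 1.57 × 10^-3 mol
n(I2) = n(S2O3^2-)/2 = 7.87 × 10^-4 mol
From the 1:3 ratio, n(IO3^-) in the aliquot = 1/3 × 7.87 × 10^-4 = 2.62 × 10^-4 mol
[IO3^-]_dilute = 2.62 × 10^-4 / 0.0251 = 0.0104 mol/L
[IO3^-]_original = 0.0104 × 500.0/9.71 = 0.538 mol/L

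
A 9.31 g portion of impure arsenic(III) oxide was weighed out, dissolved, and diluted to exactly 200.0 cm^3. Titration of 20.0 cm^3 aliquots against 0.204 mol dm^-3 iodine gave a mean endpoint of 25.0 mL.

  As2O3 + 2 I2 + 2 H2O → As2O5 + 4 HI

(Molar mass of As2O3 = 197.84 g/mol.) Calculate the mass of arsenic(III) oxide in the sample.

5.04 g

n(I2) per titration = 0.0250 × 0.204 = 5.10 × 10^-3 mol
From the 1:2 ratio, n(As2O3) in each aliquot = 1/2 × 5.10 × 10^-3 = 2.55 × 10^-3 mol
n(As2O3) in the whole flask = 2.55 × 10^-3 × 200.0/20.0 = 0.0255 mol
mass of As2O3 = 0.0255 × 197.84 = 5.04 g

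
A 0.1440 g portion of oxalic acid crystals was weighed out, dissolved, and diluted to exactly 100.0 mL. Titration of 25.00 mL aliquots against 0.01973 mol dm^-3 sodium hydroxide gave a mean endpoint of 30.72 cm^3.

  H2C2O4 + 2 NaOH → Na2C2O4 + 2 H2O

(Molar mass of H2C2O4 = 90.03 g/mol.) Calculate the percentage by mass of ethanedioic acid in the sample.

n(NaOH) per titration = 0.03072 × 0.01973 = 6.061 × 10^-4 mol
From the 1:2 ratio, n(H2C2O4) in each aliquot = 1/2 × 6.061 × 10^-4 = 3.031 × 10^-4 mol
n(H2C2O4) in the whole flask = 3.031 × 10^-4 × 100.0/25.00 = 1.212 × 10^-3 mol
mass of H2C2O4 = 1.212 × 10^-3 × 90.03 = 0.1091 g
% H2C2O4 = 0.1091 / 0.1440 × 100 = 75.79 %

75.79 %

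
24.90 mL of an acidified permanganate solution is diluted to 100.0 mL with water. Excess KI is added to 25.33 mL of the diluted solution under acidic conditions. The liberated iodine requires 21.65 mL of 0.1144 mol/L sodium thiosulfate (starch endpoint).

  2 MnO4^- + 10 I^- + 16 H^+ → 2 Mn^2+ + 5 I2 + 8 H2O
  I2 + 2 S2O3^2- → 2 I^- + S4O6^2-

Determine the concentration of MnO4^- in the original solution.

n(S2O3^2-) = 0.02165 × 0.1144 = 2.477 × 10^-3 mol
n(I2) = n(S2O3^2-)/2 = 1.238 × 10^-3 mol
From the 2:5 ratio, n(MnO4^-) in the aliquot = 2/5 × 1.238 × 10^-3 = 4.954 × 10^-4 mol
[MnO4^-]_dilute = 4.954 × 10^-4 / 0.02533 = 0.01956 mol/L
[MnO4^-]_original = 0.01956 × 100.0/24.90 = 0.07854 mol/L

0.07854 mol/L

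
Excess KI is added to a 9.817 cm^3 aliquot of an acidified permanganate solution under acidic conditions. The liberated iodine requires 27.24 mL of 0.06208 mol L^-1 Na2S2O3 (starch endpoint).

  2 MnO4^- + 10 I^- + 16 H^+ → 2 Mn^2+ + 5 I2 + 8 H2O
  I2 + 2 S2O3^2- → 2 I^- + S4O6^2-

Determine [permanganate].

0.03445 mol/L

n(S2O3^2-) = 0.02724 × 0.06208 = 1.691 × 10^-3 mol
n(I2) = n(S2O3^2-)/2 = 8.455 × 10^-4 mol
From the 2:5 ratio, n(MnO4^-) in the aliquot = 2/5 × 8.455 × 10^-4 = 3.382 × 10^-4 mol
[MnO4^-] = 3.382 × 10^-4 / 0.009817 = 0.03445 mol/L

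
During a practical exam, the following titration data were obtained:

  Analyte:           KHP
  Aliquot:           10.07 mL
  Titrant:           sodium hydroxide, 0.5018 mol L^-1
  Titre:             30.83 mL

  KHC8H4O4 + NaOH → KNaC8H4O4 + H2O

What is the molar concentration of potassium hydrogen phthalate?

1.536 mol/L

n(NaOH) = 0.03083 L × 0.5018 mol/L = 0.01547 mol
n(KHC8H4O4) = 0.01547 mol (1:1 mole ratio)
[KHC8H4O4] = 0.01547 mol / 0.01007 L = 1.536 mol/L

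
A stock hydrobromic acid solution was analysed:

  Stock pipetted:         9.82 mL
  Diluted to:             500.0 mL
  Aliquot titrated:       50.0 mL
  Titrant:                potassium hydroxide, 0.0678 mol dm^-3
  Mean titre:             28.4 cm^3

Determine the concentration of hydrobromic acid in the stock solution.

HBr + KOH → KBr + H2O
n(KOH) = 0.0284 × 0.0678 = 1.93 × 10^-3 mol
n(HBr) in the aliquot = 1.93 × 10^-3 mol (1:1 ratio)
[HBr]_dilute = 1.93 × 10^-3 / 0.0500 = 0.0385 mol/L
Dilution factor = 500.0 / 9.82 = 50.92
[HBr]_stock = 0.0385 × 50.92 = 1.96 mol/L

1.96 mol/L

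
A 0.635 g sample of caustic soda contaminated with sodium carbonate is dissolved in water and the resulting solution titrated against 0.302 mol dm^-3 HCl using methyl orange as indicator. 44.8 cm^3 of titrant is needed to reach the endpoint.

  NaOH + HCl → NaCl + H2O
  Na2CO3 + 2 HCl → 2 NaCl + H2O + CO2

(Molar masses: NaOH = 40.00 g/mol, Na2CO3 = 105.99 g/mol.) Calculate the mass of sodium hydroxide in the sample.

0.252 g

n(HCl) = 0.0448 × 0.302 = 0.0135 mol
Let x = n(NaOH), y = n(Na2CO3).
Titrant: 1x + 2y = 0.0135;  mass: 40.00x + 105.99y = 0.635
Solving, x = 6.31 × 10^-3 mol, y = 3.61 × 10^-3 mol
mass of NaOH = 6.31 × 10^-3 × 40.00 = 0.252 g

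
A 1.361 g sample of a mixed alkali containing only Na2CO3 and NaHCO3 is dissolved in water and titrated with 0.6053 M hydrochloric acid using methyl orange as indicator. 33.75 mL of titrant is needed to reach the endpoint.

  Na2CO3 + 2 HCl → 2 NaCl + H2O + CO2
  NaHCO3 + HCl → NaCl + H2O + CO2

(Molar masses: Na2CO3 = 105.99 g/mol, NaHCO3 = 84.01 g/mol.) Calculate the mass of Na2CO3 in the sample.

0.6070 g

n(HCl) = 0.03375 × 0.6053 = 0.02043 mol
Let x = n(Na2CO3), y = n(NaHCO3).
Titrant: 2x + 1y = 0.02043;  mass: 105.99x + 84.01y = 1.361
Solving, x = 5.727 × 10^-3 mol, y = 8.975 × 10^-3 mol
mass of Na2CO3 = 5.727 × 10^-3 × 105.99 = 0.6070 g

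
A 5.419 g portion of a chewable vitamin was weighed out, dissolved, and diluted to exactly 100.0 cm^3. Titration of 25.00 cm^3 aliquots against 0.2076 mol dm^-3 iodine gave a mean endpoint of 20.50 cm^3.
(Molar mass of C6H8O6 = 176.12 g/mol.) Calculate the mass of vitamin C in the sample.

2.998 g

C6H8O6 + I2 → C6H6O6 + 2 HI
n(I2) per titration = 0.02050 × 0.2076 = 4.256 × 10^-3 mol
n(C6H8O6) in each aliquot = 4.256 × 10^-3 mol (1:1 ratio)
n(C6H8O6) in the whole flask = 4.256 × 10^-3 × 100.0/25.00 = 0.01702 mol
mass of C6H8O6 = 0.01702 × 176.12 = 2.998 g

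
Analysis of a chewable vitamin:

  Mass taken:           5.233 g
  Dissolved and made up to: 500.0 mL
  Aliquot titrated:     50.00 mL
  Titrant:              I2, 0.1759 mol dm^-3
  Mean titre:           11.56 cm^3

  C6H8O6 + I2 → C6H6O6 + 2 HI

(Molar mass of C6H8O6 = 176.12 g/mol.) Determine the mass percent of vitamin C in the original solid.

n(I2) per titration = 0.01156 × 0.1759 = 2.033 × 10^-3 mol
n(C6H8O6) in each aliquot = 2.033 × 10^-3 mol (1:1 ratio)
n(C6H8O6) in the whole flask = 2.033 × 10^-3 × 500.0/50.00 = 0.02033 mol
mass of C6H8O6 = 0.02033 × 176.12 = 3.581 g
% C6H8O6 = 3.581 / 5.233 × 100 = 68.44 %

68.44 %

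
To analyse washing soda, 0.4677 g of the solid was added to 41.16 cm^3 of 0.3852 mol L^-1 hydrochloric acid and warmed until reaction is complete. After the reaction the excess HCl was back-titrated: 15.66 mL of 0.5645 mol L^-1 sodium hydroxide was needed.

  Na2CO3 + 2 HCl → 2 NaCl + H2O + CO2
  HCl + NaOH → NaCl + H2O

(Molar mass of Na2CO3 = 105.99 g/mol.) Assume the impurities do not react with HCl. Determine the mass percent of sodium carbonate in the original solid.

n(HCl) added = 0.04116 × 0.3852 = 0.01585 mol
n(NaOH) used in back-titration = 0.01566 × 0.5645 = 8.840 × 10^-3 mol
n(HCl) left over = 8.840 × 10^-3 mol (1:1 ratio)
n(HCl) consumed by analyte = 0.01585 − 8.840 × 10^-3 = 7.015 × 10^-3 mol
From the 1:2 ratio, n(Na2CO3) = 1/2 × 7.015 × 10^-3 = 3.507 × 10^-3 mol
mass of Na2CO3 = 3.507 × 10^-3 × 105.99 = 0.3717 g
% Na2CO3 = 0.3717 / 0.4677 × 100 = 79.48 %

79.48 %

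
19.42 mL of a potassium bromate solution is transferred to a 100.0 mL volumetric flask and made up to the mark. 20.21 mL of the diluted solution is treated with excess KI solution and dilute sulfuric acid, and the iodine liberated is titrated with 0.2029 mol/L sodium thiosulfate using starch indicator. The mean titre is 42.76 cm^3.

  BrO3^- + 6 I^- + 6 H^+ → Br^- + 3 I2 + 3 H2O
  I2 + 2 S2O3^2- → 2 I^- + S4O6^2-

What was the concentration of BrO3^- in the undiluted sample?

n(S2O3^2-) = 0.04276 × 0.2029 = 8.676 × 10^-3 mol
n(I2) = n(S2O3^2-)/2 = 4.338 × 10^-3 mol
From the 1:3 ratio, n(BrO3^-) in the aliquot = 1/3 × 4.338 × 10^-3 = 1.446 × 10^-3 mol
[BrO3^-]_dilute = 1.446 × 10^-3 / 0.02021 = 0.07155 mol/L
[BrO3^-]_original = 0.07155 × 100.0/19.42 = 0.3684 mol/L

0.3684 mol/L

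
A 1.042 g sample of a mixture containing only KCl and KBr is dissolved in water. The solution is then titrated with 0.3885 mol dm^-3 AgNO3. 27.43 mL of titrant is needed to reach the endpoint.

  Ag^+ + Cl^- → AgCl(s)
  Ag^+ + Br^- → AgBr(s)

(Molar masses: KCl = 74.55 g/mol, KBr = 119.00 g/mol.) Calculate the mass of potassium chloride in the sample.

n(AgNO3) = 0.02743 × 0.3885 = 0.01066 mol
Let x = n(KCl), y = n(KBr).
Titrant: 1x + 1y = 0.01066;  mass: 74.55x + 119.00y = 1.042
Solving, x = 5.087 × 10^-3 mol, y = 5.569 × 10^-3 mol
mass of KCl = 5.087 × 10^-3 × 74.55 = 0.3793 g

0.3793 g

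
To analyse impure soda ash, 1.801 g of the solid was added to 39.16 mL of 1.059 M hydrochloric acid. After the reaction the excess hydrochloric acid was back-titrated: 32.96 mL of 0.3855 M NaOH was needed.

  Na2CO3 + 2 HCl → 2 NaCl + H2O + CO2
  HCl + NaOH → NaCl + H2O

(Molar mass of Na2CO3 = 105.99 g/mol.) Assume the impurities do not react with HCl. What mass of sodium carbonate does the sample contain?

n(HCl) added = 0.03916 × 1.059 = 0.04147 mol
n(NaOH) used in back-titration = 0.03296 × 0.3855 = 0.01271 mol
n(HCl) left over = 0.01271 mol (1:1 ratio)
n(HCl) consumed by analyte = 0.04147 − 0.01271 = 0.02876 mol
From the 1:2 ratio, n(Na2CO3) = 1/2 × 0.02876 = 0.01438 mol
mass of Na2CO3 = 0.01438 × 105.99 = 1.524 g

1.524 g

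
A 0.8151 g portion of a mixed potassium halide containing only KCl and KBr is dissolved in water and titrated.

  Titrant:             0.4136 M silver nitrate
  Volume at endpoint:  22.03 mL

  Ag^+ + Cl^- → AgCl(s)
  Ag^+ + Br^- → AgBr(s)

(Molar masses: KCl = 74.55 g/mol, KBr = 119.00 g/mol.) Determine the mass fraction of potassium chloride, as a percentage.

55.39 %

n(AgNO3) = 0.02203 × 0.4136 = 9.112 × 10^-3 mol
Let x = n(KCl), y = n(KBr).
Titrant: 1x + 1y = 9.112 × 10^-3;  mass: 74.55x + 119.00y = 0.8151
Solving, x = 6.056 × 10^-3 mol, y = 3.056 × 10^-3 mol
mass of KCl = 6.056 × 10^-3 × 74.55 = 0.4515 g
% KCl = 0.4515 / 0.8151 × 100 = 55.39 %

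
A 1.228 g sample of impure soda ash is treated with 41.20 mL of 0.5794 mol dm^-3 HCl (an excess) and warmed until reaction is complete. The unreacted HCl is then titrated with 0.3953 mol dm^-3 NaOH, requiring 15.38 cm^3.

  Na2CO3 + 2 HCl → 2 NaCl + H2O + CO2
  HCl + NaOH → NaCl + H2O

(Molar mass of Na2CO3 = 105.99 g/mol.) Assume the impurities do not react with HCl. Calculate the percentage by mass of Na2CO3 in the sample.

n(HCl) added = 0.04120 × 0.5794 = 0.02387 mol
n(NaOH) used in back-titration = 0.01538 × 0.3953 = 6.080 × 10^-3 mol
n(HCl) left over = 6.080 × 10^-3 mol (1:1 ratio)
n(HCl) consumed by analyte = 0.02387 − 6.080 × 10^-3 = 0.01779 mol
From the 1:2 ratio, n(Na2CO3) = 1/2 × 0.01779 = 8.896 × 10^-3 mol
mass of Na2CO3 = 8.896 × 10^-3 × 105.99 = 0.9429 g
% Na2CO3 = 0.9429 / 1.228 × 100 = 76.78 %

76.78 %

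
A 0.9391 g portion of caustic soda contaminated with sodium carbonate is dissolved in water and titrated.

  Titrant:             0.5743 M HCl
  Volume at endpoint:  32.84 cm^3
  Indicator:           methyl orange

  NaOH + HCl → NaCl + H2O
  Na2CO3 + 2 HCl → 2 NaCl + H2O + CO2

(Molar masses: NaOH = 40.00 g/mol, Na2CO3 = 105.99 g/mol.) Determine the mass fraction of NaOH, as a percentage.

n(HCl) = 0.03284 × 0.5743 = 0.01886 mol
Let x = n(NaOH), y = n(Na2CO3).
Titrant: 1x + 2y = 0.01886;  mass: 40.00x + 105.99y = 0.9391
Solving, x = 4.647 × 10^-3 mol, y = 7.107 × 10^-3 mol
mass of NaOH = 4.647 × 10^-3 × 40.00 = 0.1859 g
% NaOH = 0.1859 / 0.9391 × 100 = 19.79 %

19.79 %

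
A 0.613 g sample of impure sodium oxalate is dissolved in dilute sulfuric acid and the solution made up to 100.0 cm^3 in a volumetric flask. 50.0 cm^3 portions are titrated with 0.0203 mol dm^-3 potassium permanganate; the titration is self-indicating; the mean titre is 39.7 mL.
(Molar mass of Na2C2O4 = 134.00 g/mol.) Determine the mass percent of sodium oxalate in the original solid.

88.1 %

2 MnO4^- + 5 C2O4^2- + 16 H^+ → 2 Mn^2+ + 10 CO2 + 8 H2O
n(KMnO4) per titration = 0.0397 × 0.0203 = 8.06 × 10^-4 mol
From the 5:2 ratio, n(Na2C2O4) in each aliquot = 5/2 × 8.06 × 10^-4 = 2.01 × 10^-3 mol
n(Na2C2O4) in the whole flask = 2.01 × 10^-3 × 100.0/50.0 = 4.03 × 10^-3 mol
mass of Na2C2O4 = 4.03 × 10^-3 × 134.00 = 0.540 g
% Na2C2O4 = 0.540 / 0.613 × 100 = 88.1 %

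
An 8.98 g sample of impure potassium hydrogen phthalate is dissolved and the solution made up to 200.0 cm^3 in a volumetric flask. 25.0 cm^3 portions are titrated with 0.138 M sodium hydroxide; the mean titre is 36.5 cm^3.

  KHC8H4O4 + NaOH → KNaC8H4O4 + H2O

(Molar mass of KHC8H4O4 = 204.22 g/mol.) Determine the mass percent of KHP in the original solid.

91.6 %

n(NaOH) per titration = 0.0365 × 0.138 = 5.04 × 10^-3 mol
n(KHC8H4O4) in each aliquot = 5.04 × 10^-3 mol (1:1 ratio)
n(KHC8H4O4) in the whole flask = 5.04 × 10^-3 × 200.0/25.0 = 0.0403 mol
mass of KHC8H4O4 = 0.0403 × 204.22 = 8.23 g
% KHC8H4O4 = 8.23 / 8.98 × 100 = 91.6 %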